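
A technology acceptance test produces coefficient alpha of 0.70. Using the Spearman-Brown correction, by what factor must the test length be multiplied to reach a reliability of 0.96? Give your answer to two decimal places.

n = 0.96 × (1 − 0.70) / [ 0.70 × (1 − 0.96) ]
  = 0.2880 / 0.0280 = 10.2857

10.29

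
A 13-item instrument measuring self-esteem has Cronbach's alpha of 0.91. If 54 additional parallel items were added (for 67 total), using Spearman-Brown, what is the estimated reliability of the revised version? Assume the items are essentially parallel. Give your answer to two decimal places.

n = 67/13 = 5.1538
r_new = 5.1538·0.91 / [1 + (5.1538 − 1)·0.91]
r_new = 4.6900 / 4.7800 ≈ 0.9812

0.98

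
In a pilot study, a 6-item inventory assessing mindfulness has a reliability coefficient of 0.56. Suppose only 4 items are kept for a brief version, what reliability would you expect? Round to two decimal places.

0.46

Length ratio n = 4/6 = 0.6667
By Spearman-Brown, r_new = n r / (1 + (n − 1) r).
r_new = 0.6667·0.56 / [1 + (0.6667 − 1)·0.56]
     = 0.3734 / 0.8134 = 0.4591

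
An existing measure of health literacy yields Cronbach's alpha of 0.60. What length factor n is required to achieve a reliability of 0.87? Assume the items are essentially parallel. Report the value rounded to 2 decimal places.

4.46

n = 0.87(1 − 0.60) / [0.60(1 − 0.87)]
  = 0.3480 / 0.0780 = 4.4615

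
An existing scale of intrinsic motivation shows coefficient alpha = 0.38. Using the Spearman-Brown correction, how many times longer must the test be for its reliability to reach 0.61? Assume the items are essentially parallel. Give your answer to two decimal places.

n = [0.61 × 0.62] / [0.38 × 0.39]
  = 0.3782 / 0.1482 = 2.5520

2.55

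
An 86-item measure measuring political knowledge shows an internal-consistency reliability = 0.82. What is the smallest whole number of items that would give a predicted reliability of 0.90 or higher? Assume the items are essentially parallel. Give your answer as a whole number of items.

Spearman-Brown solved for the length factor n:
n = r*(1 − r) / [ r (1 − r*) ]
n = 0.90(1 − 0.82) / [0.82(1 − 0.90)]
n = 0.1620 / 0.0820 ≈ 1.9756
So the test needs 1.9756 × 86 ≈ 169.90 items; rounding up, 170.

170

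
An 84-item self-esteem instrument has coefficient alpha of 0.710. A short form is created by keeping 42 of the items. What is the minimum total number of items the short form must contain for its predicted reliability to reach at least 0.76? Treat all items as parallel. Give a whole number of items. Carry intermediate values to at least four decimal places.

109

First, r for the 42-item form: n = 42/84 = 0.5000, so r_42 = 0.5000·0.710/(1 + (0.5000 − 1)·0.710) = 0.5504
Length factor from the short form to reach 0.76: n' = 0.76(1 − 0.5504) / [0.5504(1 − 0.76)] ≈ 2.5867
Total items = 2.5867 × 42 = 108.64, rounded up to 109.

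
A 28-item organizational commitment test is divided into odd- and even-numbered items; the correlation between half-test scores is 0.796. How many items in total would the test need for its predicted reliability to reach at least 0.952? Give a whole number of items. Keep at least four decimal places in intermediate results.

r_full = 2(0.796)/(1 + 0.796) = 0.8864
Solve Spearman-Brown for n: n = 0.952(1 − 0.8864) / [0.8864(1 − 0.952)] = 2.5418
Items = 2.5418 × 28 ≈ 71.17 → 72

72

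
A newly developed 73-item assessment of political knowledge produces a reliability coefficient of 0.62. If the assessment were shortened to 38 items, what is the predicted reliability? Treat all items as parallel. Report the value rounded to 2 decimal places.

0.46

Length ratio n = 38/73 = 0.5205
Spearman-Brown: r_new = n·r / (1 + (n − 1)·r)
r_new = 0.5205·0.62 / [1 + (0.5205 − 1)·0.62]
r_new = 0.3227 / 0.7027 ≈ 0.4592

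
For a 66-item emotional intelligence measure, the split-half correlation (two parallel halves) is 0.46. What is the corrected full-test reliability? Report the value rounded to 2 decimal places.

r_full = 2r_hh / (1 + r_hh) = 2 × 0.46 / (1 + 0.46)
r_full = 0.9200 / 1.4600 ≈ 0.6301

0.63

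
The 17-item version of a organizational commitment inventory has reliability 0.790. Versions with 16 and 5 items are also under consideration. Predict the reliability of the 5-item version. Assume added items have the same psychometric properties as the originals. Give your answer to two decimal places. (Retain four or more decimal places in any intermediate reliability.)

0.53

Only the ratio of lengths matters: n = 5/17 = 0.2941
r_{5} = n·r / (1 + (n − 1)·r) = 0.2323 / 0.4423 ≈ 0.5252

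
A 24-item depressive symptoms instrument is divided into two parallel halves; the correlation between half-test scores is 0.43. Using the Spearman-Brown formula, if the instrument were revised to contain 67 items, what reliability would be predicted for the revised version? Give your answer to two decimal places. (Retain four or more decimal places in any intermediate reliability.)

0.81

Spearman-Brown correction (n = 2): r_full = 2·0.43/(1 + 0.43) = 0.6014
Length factor from 24 to 67 items: n = 67/24 = 2.7917
r_new = n·r_full / (1 + (n − 1)·r_full) = 1.6789 / 2.0775 ≈ 0.8081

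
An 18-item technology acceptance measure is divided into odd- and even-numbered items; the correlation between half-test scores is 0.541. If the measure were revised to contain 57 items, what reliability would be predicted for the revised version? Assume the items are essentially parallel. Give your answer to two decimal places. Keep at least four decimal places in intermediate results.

Full-test reliability from the split-half r: r_full = 2(0.541)/(1 + 0.541) = 0.7021
Then adjust to 57 items: n = 57/18 = 3.1667
r_new = n·r_full / (1 + (n − 1)·r_full) = 2.2233 / 2.5212 ≈ 0.8818

0.88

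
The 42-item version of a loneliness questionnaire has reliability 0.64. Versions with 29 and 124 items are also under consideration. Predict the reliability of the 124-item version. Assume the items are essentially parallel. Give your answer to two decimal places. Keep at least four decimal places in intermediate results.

The 29-item form is not needed; work directly from the 42-item form with n = 124/42 = 2.9524.
r_{124} = n·r / (1 + (n − 1)·r) = 1.8895 / 2.2495 ≈ 0.8400

0.84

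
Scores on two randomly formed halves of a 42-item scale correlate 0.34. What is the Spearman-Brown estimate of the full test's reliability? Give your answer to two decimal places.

Apply the Spearman-Brown correction with n = 2:
r_full = 2(0.34) / (1 + 0.34)
       = 0.6800 / 1.3400 = 0.5075

0.51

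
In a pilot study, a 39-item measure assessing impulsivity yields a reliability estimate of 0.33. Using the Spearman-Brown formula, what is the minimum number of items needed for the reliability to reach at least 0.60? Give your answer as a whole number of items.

119

n = [0.60 × 0.67] / [0.33 × 0.40]
  = 0.4020 / 0.1320 = 3.0455
So the test needs 3.0455 × 39 ≈ 118.77 items; rounding up, 119.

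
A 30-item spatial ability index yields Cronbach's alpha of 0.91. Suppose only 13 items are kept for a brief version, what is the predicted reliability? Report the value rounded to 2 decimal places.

The new length is 13/30 = 0.4333 times the old.
By Spearman-Brown, r_new = n r / (1 + (n − 1) r).
r_new = (0.4333 × 0.91) / (1 + (0.4333 − 1) × 0.91)
r_new = 0.3943 / 0.4843 ≈ 0.8142

0.81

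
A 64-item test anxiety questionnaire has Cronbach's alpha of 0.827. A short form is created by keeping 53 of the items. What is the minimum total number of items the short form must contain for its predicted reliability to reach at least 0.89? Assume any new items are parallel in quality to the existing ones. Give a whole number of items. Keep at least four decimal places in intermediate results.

First, r for the 53-item form: n = 53/64 = 0.8281, so r_53 = 0.8281·0.827/(1 + (0.8281 − 1)·0.827) = 0.7983
Length factor from the short form to reach 0.89: n' = 0.89(1 − 0.7983) / [0.7983(1 − 0.89)] ≈ 2.0443
Total items = 2.0443 × 53 = 108.35, rounded up to 109.

109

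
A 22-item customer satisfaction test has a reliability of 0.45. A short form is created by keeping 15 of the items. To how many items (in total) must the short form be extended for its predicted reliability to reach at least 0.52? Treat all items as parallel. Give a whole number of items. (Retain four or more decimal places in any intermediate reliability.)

Short-form reliability: n = 15/22 = 0.6818; r_15 = n·r/(1+(n−1)r) ≈ 0.3581
Then solve for n' with r_old = 0.3581, r_target = 0.52: n' = 0.52(1 − 0.3581)/[0.3581(1 − 0.52)] = 1.9419
Items = 1.9419 × 15 ≈ 29.13 → 30

30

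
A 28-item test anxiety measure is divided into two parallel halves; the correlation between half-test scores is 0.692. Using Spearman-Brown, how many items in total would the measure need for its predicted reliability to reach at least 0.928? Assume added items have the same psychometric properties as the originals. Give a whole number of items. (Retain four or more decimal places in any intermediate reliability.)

r_full = 2(0.692)/(1 + 0.692) = 0.8180
n = r_tgt(1 − r_full) / [r_full(1 − r_tgt)] = 0.928 × 0.1820 / (0.8180 × 0.072) ≈ 2.8677
Required items = 2.8677 × 28 = 80.30, so 81 items.

81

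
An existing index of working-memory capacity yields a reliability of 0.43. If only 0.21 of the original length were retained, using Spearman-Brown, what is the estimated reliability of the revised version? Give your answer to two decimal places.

By Spearman-Brown, r_new = n r / (1 + (n − 1) r).
r_new = (0.21 × 0.43) / (1 + (0.21 − 1) × 0.43)
     = 0.0903 / 0.6603 = 0.1368

0.14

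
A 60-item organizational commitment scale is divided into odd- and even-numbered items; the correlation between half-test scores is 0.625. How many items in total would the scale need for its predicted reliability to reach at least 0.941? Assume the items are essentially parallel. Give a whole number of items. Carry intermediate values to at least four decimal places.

288

Corrected full-test reliability: r_full = 2 × 0.625 / (1 + 0.625) ≈ 0.7692
Solve Spearman-Brown for n: n = 0.941(1 − 0.7692) / [0.7692(1 − 0.941)] = 4.7856
Required items = 4.7856 × 60 = 287.14, so 288 items.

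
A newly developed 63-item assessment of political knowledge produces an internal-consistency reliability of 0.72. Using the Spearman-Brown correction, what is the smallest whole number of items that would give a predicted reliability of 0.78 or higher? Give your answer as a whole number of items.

Spearman-Brown solved for the length factor n:
n = r*(1 − r) / [ r (1 − r*) ]
n = [0.78 × 0.28] / [0.72 × 0.22]
n = 0.2184 / 0.1584 ≈ 1.3788
Items needed = n × 63 = 1.3788 × 63 ≈ 86.86 → round up to 87

87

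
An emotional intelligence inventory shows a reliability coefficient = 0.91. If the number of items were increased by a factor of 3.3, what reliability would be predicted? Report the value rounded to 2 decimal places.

Spearman-Brown: r_new = n·r / (1 + (n − 1)·r)
r_new = 3.3·0.91 / [1 + (3.3 − 1)·0.91]
     = 3.0030 / 3.0930 = 0.9709

0.97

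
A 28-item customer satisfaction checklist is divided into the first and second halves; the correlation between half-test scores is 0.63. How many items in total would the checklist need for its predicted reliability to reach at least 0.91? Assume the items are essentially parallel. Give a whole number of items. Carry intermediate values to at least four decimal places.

84

r_full = 2(0.63)/(1 + 0.63) = 0.7730
Solve Spearman-Brown for n: n = 0.91(1 − 0.7730) / [0.7730(1 − 0.91)] = 2.9692
Required items = 2.9692 × 28 = 83.14, so 84 items.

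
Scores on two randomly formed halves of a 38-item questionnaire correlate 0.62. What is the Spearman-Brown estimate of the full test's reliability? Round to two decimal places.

0.77

Each half is half the length of the full test, so the full test is n = 2 times a half.
r_full = 2(0.62) / (1 + 0.62)
r_full = 1.2400 / 1.6200 ≈ 0.7654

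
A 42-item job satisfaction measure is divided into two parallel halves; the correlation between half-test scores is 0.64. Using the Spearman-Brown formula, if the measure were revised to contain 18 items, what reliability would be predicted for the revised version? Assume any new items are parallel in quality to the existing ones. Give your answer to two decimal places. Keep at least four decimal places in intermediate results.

0.60

Full-test reliability from the split-half r: r_full = 2(0.64)/(1 + 0.64) = 0.7805
Then adjust to 18 items: n = 18/42 = 0.4286
r_new = n·r_full / (1 + (n − 1)·r_full) = 0.3345 / 0.5540 ≈ 0.6038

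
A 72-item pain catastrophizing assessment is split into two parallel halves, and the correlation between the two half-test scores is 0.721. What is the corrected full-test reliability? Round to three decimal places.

Apply the Spearman-Brown correction with n = 2:
r_full = 2(0.721) / (1 + 0.721)
r_full = 1.4420 / 1.7210 ≈ 0.8379

0.838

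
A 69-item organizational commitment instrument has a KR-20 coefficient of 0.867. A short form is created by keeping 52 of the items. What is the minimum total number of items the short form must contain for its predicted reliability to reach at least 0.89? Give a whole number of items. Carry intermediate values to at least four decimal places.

86

First, r for the 52-item form: n = 52/69 = 0.7536, so r_52 = 0.7536·0.867/(1 + (0.7536 − 1)·0.867) = 0.8309
Length factor from the short form to reach 0.89: n' = 0.89(1 − 0.8309) / [0.8309(1 − 0.89)] ≈ 1.6466
Total items = 1.6466 × 52 = 85.62, rounded up to 86.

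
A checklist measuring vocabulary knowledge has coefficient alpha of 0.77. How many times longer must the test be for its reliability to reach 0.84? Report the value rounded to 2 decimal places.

Spearman-Brown solved for the length factor n:
n = r_target (1 − r_old) / [ r_old (1 − r_target) ]
n = [0.84 × 0.23] / [0.77 × 0.16]
n = 0.1932 / 0.1232 ≈ 1.5682

1.57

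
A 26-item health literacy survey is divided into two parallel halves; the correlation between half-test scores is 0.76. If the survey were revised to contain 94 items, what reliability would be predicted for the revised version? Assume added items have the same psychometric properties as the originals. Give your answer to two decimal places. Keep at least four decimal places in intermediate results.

0.96

Spearman-Brown correction (n = 2): r_full = 2·0.76/(1 + 0.76) = 0.8636
Then adjust to 94 items: n = 94/26 = 3.6154
r_new = n·r_full / (1 + (n − 1)·r_full) = 3.1223 / 3.2587 ≈ 0.9581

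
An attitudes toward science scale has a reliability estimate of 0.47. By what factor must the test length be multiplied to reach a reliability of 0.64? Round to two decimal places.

n = 0.64 × (1 − 0.47) / [ 0.47 × (1 − 0.64) ]
n = 0.3392 / 0.1692 ≈ 2.0047

2.00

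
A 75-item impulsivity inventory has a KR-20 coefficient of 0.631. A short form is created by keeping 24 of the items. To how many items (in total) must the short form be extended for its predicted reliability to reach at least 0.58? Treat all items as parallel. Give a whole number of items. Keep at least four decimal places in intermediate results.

61

Short-form reliability: n = 24/75 = 0.3200; r_24 = n·r/(1+(n−1)r) ≈ 0.3537
Length factor from the short form to reach 0.58: n' = 0.58(1 − 0.3537) / [0.3537(1 − 0.58)] ≈ 2.5234
Total items = 2.5234 × 24 = 60.56, rounded up to 61.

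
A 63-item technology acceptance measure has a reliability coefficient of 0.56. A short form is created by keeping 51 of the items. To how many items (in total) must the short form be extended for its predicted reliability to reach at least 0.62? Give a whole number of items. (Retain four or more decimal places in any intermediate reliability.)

First, r for the 51-item form: n = 51/63 = 0.8095, so r_51 = 0.8095·0.56/(1 + (0.8095 − 1)·0.56) = 0.5075
Then solve for n' with r_old = 0.5075, r_target = 0.62: n' = 0.62(1 − 0.5075)/[0.5075(1 − 0.62)] = 1.5834
Items = 1.5834 × 51 ≈ 80.75 → 81

81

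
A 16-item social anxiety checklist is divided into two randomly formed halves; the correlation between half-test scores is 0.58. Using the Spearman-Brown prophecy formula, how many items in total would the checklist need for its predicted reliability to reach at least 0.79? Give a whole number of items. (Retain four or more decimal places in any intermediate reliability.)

r_full = 2(0.58)/(1 + 0.58) = 0.7342
Solve Spearman-Brown for n: n = 0.79(1 − 0.7342) / [0.7342(1 − 0.79)] = 1.3619
Required items = 1.3619 × 16 = 21.79, so 22 items.

22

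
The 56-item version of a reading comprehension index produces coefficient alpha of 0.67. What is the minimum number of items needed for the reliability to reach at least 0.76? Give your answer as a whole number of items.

Invert Spearman-Brown to solve for n:
n = r*(1 − r) / [ r (1 − r*) ]
n = 0.76 × (1 − 0.67) / [ 0.67 × (1 − 0.76) ]
  = 0.2508 / 0.1608 = 1.5597
1.5597 × 56 = 87.34 → 88 items

88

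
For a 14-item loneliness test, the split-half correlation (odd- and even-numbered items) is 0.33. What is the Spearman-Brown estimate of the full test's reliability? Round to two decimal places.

0.50

Apply the Spearman-Brown correction with n = 2:
r_full = 2r_hh / (1 + r_hh) = 2 × 0.33 / (1 + 0.33)
r_full = 0.6600 / 1.3300 ≈ 0.4962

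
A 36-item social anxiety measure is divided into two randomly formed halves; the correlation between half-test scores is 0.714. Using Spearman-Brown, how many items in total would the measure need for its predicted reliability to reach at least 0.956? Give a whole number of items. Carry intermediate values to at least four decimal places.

157

r_full = 2(0.714)/(1 + 0.714) = 0.8331
n = r_tgt(1 − r_full) / [r_full(1 − r_tgt)] = 0.956 × 0.1669 / (0.8331 × 0.044) ≈ 4.3528
Items = 4.3528 × 36 ≈ 156.70 → 157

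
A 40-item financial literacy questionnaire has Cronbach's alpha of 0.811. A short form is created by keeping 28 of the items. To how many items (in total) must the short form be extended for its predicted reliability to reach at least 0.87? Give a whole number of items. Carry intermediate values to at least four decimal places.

First, r for the 28-item form: n = 28/40 = 0.7000, so r_28 = 0.7000·0.811/(1 + (0.7000 − 1)·0.811) = 0.7502
Then solve for n' with r_old = 0.7502, r_target = 0.87: n' = 0.87(1 − 0.7502)/[0.7502(1 − 0.87)] = 2.2284
Items = 2.2284 × 28 ≈ 62.40 → 63

63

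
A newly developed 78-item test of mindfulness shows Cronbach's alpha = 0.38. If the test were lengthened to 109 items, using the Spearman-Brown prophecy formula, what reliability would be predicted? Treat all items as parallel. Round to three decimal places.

0.461

The new length is 109/78 = 1.3974 times the old.
r_new = (1.3974 × 0.38) / (1 + (1.3974 − 1) × 0.38)
r_new = 0.5310 / 1.1510 ≈ 0.4613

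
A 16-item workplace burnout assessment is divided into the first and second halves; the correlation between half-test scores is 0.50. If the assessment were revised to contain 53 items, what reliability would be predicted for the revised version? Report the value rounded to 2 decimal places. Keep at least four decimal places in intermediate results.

0.87

First correct the split-half correlation to full-test reliability: r_full = 2 × 0.50 / (1 + 0.50) ≈ 0.6667
Then adjust to 53 items: n = 53/16 = 3.3125
r_new = n·r_full / (1 + (n − 1)·r_full) = 2.2084 / 2.5417 ≈ 0.8689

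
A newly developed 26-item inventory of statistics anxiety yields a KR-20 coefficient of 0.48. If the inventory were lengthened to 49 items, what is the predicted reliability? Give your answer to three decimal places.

The new length is 49/26 = 1.8846 times the old.
Apply the Spearman-Brown prophecy formula, r' = nr / [1 + (n − 1)r]:
r_new = (1.8846 × 0.48) / (1 + (1.8846 − 1) × 0.48)
     = 0.9046 / 1.4246 = 0.6350

0.635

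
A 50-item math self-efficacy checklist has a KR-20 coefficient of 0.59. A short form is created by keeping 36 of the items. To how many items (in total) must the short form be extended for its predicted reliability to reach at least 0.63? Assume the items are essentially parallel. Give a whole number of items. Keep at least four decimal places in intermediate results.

Short-form reliability: n = 36/50 = 0.7200; r_36 = n·r/(1+(n−1)r) ≈ 0.5089
Length factor from the short form to reach 0.63: n' = 0.63(1 − 0.5089) / [0.5089(1 − 0.63)] ≈ 1.6431
Items = 1.6431 × 36 ≈ 59.15 → 60

60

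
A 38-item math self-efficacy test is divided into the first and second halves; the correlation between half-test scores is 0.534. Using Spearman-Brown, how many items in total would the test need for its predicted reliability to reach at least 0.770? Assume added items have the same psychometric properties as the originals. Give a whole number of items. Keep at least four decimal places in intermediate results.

56

r_full = 2(0.534)/(1 + 0.534) = 0.6962
n = r_tgt(1 − r_full) / [r_full(1 − r_tgt)] = 0.770 × 0.3038 / (0.6962 × 0.230) ≈ 1.4609
Required items = 1.4609 × 38 = 55.51, so 56 items.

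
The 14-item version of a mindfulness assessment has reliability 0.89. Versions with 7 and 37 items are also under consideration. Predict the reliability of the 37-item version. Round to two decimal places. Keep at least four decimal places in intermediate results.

Only the ratio of lengths matters: n = 37/14 = 2.6429
r_{37} = n·r / (1 + (n − 1)·r) = 2.3522 / 2.4622 ≈ 0.9553

0.96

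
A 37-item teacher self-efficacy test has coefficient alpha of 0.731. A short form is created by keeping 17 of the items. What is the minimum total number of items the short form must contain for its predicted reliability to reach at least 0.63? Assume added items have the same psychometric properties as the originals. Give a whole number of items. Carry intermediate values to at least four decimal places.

Short-form reliability: n = 17/37 = 0.4595; r_17 = n·r/(1+(n−1)r) ≈ 0.5553
Then solve for n' with r_old = 0.5553, r_target = 0.63: n' = 0.63(1 − 0.5553)/[0.5553(1 − 0.63)] = 1.3636
Items = 1.3636 × 17 ≈ 23.18 → 24

24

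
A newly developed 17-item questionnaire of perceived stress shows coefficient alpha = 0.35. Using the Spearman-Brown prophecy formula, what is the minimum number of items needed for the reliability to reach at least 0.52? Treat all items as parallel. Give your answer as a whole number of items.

Invert Spearman-Brown to solve for n:
n = r*(1 − r) / [ r (1 − r*) ]
n = 0.52(1 − 0.35) / [0.35(1 − 0.52)]
n = 0.3380 / 0.1680 ≈ 2.0119
So the test needs 2.0119 × 17 ≈ 34.20 items; rounding up, 35.

35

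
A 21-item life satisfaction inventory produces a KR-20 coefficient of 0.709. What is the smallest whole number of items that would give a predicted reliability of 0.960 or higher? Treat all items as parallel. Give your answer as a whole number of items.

n = [0.960 × 0.291] / [0.709 × 0.040]
n = 0.279360 / 0.028360 ≈ 9.8505
Items needed = n × 21 = 9.8505 × 21 ≈ 206.86 → round up to 207

207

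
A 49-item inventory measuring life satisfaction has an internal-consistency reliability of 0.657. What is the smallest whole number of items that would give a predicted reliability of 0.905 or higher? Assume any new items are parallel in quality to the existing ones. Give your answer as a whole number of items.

244

n = 0.905(1 − 0.657) / [0.657(1 − 0.905)]
n = 0.310415 / 0.062415 ≈ 4.9734
So the test needs 4.9734 × 49 ≈ 243.70 items; rounding up, 244.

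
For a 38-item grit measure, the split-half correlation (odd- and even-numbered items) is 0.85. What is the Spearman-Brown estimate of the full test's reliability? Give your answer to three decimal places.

Each half is half the length of the full test, so the full test is n = 2 times a half.
r_full = 2(0.85) / (1 + 0.85)
r_full = 1.7000 / 1.8500 ≈ 0.9189

0.919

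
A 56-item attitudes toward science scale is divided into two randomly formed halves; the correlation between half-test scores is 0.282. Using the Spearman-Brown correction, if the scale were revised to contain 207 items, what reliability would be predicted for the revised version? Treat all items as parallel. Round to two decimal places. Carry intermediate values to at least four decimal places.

0.74

Spearman-Brown correction (n = 2): r_full = 2·0.282/(1 + 0.282) = 0.4399
Then adjust to 207 items: n = 207/56 = 3.6964
r_new = n·r_full / (1 + (n − 1)·r_full) = 1.6260 / 2.1861 ≈ 0.7438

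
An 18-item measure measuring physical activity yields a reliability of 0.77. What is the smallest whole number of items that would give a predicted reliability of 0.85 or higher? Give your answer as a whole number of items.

31

Rearranging the Spearman-Brown formula for n,
n = r*(1 − r) / [ r (1 − r*) ]
n = [0.85 × 0.23] / [0.77 × 0.15]
n = 0.1955 / 0.1155 ≈ 1.6926
So the test needs 1.6926 × 18 ≈ 30.47 items; rounding up, 31.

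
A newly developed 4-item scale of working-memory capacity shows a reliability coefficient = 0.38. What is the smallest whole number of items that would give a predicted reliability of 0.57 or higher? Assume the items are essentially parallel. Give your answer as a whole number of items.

n = 0.57 × (1 − 0.38) / [ 0.38 × (1 − 0.57) ]
  = 0.3534 / 0.1634 = 2.1628
Items needed = n × 4 = 2.1628 × 4 ≈ 8.65 → round up to 9

9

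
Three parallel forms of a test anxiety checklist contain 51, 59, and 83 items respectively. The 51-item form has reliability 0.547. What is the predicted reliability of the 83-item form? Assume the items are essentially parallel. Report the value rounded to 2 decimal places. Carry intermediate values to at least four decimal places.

Only the ratio of lengths matters: n = 83/51 = 1.6275
r_{83} = n·r / (1 + (n − 1)·r) = 0.8902 / 1.3432 ≈ 0.6627

0.66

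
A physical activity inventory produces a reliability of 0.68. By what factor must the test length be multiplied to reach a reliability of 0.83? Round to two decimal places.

Rearranging the Spearman-Brown formula for n,
n = r*(1 − r) / [ r (1 − r*) ]
n = 0.83 × (1 − 0.68) / [ 0.68 × (1 − 0.83) ]
n = 0.2656 / 0.1156 ≈ 2.2976

2.30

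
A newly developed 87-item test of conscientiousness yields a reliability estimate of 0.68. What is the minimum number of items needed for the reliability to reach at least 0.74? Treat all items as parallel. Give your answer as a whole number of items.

117

n = 0.74 × (1 − 0.68) / [ 0.68 × (1 − 0.74) ]
  = 0.2368 / 0.1768 = 1.3394
Items needed = n × 87 = 1.3394 × 87 ≈ 116.53 → round up to 117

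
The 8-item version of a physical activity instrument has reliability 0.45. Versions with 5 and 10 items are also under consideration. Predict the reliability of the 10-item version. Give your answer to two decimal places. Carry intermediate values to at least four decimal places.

0.51

Only the ratio of lengths matters: n = 10/8 = 1.2500
r_{10} = n·r / (1 + (n − 1)·r) = 0.5625 / 1.1125 ≈ 0.5056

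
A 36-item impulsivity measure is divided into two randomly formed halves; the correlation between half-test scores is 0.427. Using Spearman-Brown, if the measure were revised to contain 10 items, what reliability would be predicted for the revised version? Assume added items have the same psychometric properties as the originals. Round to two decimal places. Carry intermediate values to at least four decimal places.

0.29

Spearman-Brown correction (n = 2): r_full = 2·0.427/(1 + 0.427) = 0.5985
Length factor from 36 to 10 items: n = 10/36 = 0.2778
r_new = n·r_full / (1 + (n − 1)·r_full) = 0.1663 / 0.5678 ≈ 0.2929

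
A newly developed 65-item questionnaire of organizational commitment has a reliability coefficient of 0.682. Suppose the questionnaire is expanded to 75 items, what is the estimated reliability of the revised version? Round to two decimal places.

0.71

The new length is 75/65 = 1.1538 times the old.
Apply the Spearman-Brown prophecy formula, r' = nr / [1 + (n − 1)r]:
r_new = (1.1538 × 0.682) / (1 + (1.1538 − 1) × 0.682)
r_new = 0.7869 / 1.1049 ≈ 0.7122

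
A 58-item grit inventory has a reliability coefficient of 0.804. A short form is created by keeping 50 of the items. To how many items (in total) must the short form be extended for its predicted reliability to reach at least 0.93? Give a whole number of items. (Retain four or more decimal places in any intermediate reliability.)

Short-form reliability: n = 50/58 = 0.8621; r_50 = n·r/(1+(n−1)r) ≈ 0.7796
Length factor from the short form to reach 0.93: n' = 0.93(1 − 0.7796) / [0.7796(1 − 0.93)] ≈ 3.7560
Total items = 3.7560 × 50 = 187.80, rounded up to 188.

188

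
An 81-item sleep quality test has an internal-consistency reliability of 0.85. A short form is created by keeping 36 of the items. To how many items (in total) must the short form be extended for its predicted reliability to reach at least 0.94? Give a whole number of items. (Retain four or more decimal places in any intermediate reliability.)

224

Short-form reliability: n = 36/81 = 0.4444; r_36 = n·r/(1+(n−1)r) ≈ 0.7158
Then solve for n' with r_old = 0.7158, r_target = 0.94: n' = 0.94(1 − 0.7158)/[0.7158(1 − 0.94)] = 6.2203
Total items = 6.2203 × 36 = 223.93, rounded up to 224.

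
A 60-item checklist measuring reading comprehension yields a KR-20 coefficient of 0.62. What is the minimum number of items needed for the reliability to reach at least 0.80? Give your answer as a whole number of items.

Rearranging the Spearman-Brown formula for n,
n = r*(1 − r) / [ r (1 − r*) ]
n = 0.80(1 − 0.62) / [0.62(1 − 0.80)]
n = 0.3040 / 0.1240 ≈ 2.4516
Items needed = n × 60 = 2.4516 × 60 ≈ 147.10 → round up to 148

148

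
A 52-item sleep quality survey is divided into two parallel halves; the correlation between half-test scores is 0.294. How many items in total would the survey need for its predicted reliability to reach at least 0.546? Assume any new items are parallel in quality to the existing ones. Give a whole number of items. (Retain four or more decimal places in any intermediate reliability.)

Corrected full-test reliability: r_full = 2 × 0.294 / (1 + 0.294) ≈ 0.4544
n = r_tgt(1 − r_full) / [r_full(1 − r_tgt)] = 0.546 × 0.5456 / (0.4544 × 0.454) ≈ 1.4440
Required items = 1.4440 × 52 = 75.09, so 76 items.

76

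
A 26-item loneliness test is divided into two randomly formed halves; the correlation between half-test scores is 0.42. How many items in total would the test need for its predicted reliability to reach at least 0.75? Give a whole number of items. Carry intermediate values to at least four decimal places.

r_full = 2(0.42)/(1 + 0.42) = 0.5915
Solve Spearman-Brown for n: n = 0.75(1 − 0.5915) / [0.5915(1 − 0.75)] = 2.0719
Items = 2.0719 × 26 ≈ 53.87 → 54

54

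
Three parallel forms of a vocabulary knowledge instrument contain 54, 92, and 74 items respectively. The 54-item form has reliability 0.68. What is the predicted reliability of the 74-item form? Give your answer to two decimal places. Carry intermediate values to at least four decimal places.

0.74

Only the ratio of lengths matters: n = 74/54 = 1.3704
r_{74} = n·r / (1 + (n − 1)·r) = 0.9319 / 1.2519 ≈ 0.7444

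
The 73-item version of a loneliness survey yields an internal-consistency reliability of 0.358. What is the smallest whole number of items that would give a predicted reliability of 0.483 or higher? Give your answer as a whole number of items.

Invert Spearman-Brown to solve for n:
n = r*(1 − r) / [ r (1 − r*) ]
n = [0.483 × 0.642] / [0.358 × 0.517]
  = 0.310086 / 0.185086 = 1.6754
1.6754 × 73 = 122.30 → 123 items

123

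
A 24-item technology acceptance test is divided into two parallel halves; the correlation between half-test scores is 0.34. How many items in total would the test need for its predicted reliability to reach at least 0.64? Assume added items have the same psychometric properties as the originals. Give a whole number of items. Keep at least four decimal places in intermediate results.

42

r_full = 2(0.34)/(1 + 0.34) = 0.5075
n = r_tgt(1 − r_full) / [r_full(1 − r_tgt)] = 0.64 × 0.4925 / (0.5075 × 0.36) ≈ 1.7252
Required items = 1.7252 × 24 = 41.40, so 42 items.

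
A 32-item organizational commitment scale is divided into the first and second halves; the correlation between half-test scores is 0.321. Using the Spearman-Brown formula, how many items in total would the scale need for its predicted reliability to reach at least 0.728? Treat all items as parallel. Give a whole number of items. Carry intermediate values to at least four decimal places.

91

Corrected full-test reliability: r_full = 2 × 0.321 / (1 + 0.321) ≈ 0.4860
Solve Spearman-Brown for n: n = 0.728(1 − 0.4860) / [0.4860(1 − 0.728)] = 2.8307
Items = 2.8307 × 32 ≈ 90.58 → 91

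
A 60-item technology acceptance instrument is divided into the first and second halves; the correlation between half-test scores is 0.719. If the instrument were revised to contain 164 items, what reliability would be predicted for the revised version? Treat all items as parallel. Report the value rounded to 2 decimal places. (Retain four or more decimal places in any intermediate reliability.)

Spearman-Brown correction (n = 2): r_full = 2·0.719/(1 + 0.719) = 0.8365
Length factor from 60 to 164 items: n = 164/60 = 2.7333
r_new = n·r_full / (1 + (n − 1)·r_full) = 2.2864 / 2.4499 ≈ 0.9333

0.93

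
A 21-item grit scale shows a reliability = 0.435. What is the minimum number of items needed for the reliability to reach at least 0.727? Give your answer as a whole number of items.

n = [0.727 × 0.565] / [0.435 × 0.273]
  = 0.410755 / 0.118755 = 3.4588
3.4588 × 21 = 72.63 → 73 items

73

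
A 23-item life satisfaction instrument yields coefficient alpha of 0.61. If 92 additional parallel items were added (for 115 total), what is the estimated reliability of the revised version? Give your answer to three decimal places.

n = 115/23 = 5
r_new = (5 × 0.61) / (1 + (5 − 1) × 0.61)
r_new = 3.0500 / 3.4400 ≈ 0.8866

0.887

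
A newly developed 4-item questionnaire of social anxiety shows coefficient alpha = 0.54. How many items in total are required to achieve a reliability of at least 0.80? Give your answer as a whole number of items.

Rearranging the Spearman-Brown formula for n,
n = r*(1 − r) / [ r (1 − r*) ]
n = 0.80 × (1 − 0.54) / [ 0.54 × (1 − 0.80) ]
n = 0.3680 / 0.1080 ≈ 3.4074
3.4074 × 4 = 13.63 → 14 items

14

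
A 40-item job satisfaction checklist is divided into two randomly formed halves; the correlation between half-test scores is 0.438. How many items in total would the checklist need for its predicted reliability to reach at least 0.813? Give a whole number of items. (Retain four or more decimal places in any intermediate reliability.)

112

r_full = 2(0.438)/(1 + 0.438) = 0.6092
n = r_tgt(1 − r_full) / [r_full(1 − r_tgt)] = 0.813 × 0.3908 / (0.6092 × 0.187) ≈ 2.7890
Items = 2.7890 × 40 ≈ 111.56 → 112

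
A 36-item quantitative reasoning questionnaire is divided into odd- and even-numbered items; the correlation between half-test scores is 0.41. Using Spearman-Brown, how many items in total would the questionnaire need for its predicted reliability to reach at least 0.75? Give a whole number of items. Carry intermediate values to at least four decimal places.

r_full = 2(0.41)/(1 + 0.41) = 0.5816
Solve Spearman-Brown for n: n = 0.75(1 − 0.5816) / [0.5816(1 − 0.75)] = 2.1582
Items = 2.1582 × 36 ≈ 77.70 → 78

78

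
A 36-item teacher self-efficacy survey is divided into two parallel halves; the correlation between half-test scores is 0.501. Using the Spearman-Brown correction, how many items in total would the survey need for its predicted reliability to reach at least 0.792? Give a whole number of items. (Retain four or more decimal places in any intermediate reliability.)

69

r_full = 2(0.501)/(1 + 0.501) = 0.6676
Solve Spearman-Brown for n: n = 0.792(1 − 0.6676) / [0.6676(1 − 0.792)] = 1.8959
Required items = 1.8959 × 36 = 68.25, so 69 items.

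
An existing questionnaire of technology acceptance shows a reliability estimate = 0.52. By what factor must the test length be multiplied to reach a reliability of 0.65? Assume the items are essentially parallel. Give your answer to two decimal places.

Invert Spearman-Brown to solve for n:
n = r*(1 − r) / [ r (1 − r*) ]
n = 0.65 × (1 − 0.52) / [ 0.52 × (1 − 0.65) ]
n = 0.3120 / 0.1820 ≈ 1.7143

1.71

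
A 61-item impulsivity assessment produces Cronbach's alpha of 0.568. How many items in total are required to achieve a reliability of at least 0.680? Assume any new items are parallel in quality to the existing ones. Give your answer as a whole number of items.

99

Invert Spearman-Brown to solve for n:
n = r_target (1 − r_old) / [ r_old (1 − r_target) ]
n = [0.680 × 0.432] / [0.568 × 0.320]
n = 0.293760 / 0.181760 ≈ 1.6162
1.6162 × 61 = 98.59 → 99 items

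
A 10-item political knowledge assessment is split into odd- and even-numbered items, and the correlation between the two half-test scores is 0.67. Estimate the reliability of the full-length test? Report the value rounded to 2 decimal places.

Each half is half the length of the full test, so the full test is n = 2 times a half.
r_full = 2r_hh / (1 + r_hh) = 2 × 0.67 / (1 + 0.67)
       = 1.3400 / 1.6700 = 0.8024

0.80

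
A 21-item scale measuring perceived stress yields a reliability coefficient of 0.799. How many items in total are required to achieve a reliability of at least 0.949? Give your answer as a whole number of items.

99

Invert Spearman-Brown to solve for n:
n = r*(1 − r) / [ r (1 − r*) ]
n = 0.949 × (1 − 0.799) / [ 0.799 × (1 − 0.949) ]
  = 0.190749 / 0.040749 = 4.6811
Items needed = n × 21 = 4.6811 × 21 ≈ 98.30 → round up to 99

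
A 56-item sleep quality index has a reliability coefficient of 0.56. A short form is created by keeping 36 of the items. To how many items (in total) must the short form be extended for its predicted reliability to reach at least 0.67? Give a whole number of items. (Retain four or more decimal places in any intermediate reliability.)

90

First, r for the 36-item form: n = 36/56 = 0.6429, so r_36 = 0.6429·0.56/(1 + (0.6429 − 1)·0.56) = 0.4500
Length factor from the short form to reach 0.67: n' = 0.67(1 − 0.4500) / [0.4500(1 − 0.67)] ≈ 2.4815
Items = 2.4815 × 36 ≈ 89.33 → 90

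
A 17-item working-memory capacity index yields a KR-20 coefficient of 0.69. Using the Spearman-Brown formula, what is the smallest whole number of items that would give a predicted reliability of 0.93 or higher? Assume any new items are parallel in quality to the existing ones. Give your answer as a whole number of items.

102

n = 0.93(1 − 0.69) / [0.69(1 − 0.93)]
n = 0.2883 / 0.0483 ≈ 5.9689
5.9689 × 17 = 101.47 → 102 items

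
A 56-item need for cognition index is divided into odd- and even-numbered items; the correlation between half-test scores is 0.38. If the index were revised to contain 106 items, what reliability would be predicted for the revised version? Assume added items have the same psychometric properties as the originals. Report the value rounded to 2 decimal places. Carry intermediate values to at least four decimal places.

0.70

Spearman-Brown correction (n = 2): r_full = 2·0.38/(1 + 0.38) = 0.5507
Then adjust to 106 items: n = 106/56 = 1.8929
r_new = n·r_full / (1 + (n − 1)·r_full) = 1.0424 / 1.4917 ≈ 0.6988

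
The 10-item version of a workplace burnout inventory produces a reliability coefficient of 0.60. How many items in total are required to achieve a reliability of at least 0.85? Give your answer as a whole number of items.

n = 0.85 × (1 − 0.60) / [ 0.60 × (1 − 0.85) ]
n = 0.3400 / 0.0900 ≈ 3.7778
3.7778 × 10 = 37.78 → 38 items

38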